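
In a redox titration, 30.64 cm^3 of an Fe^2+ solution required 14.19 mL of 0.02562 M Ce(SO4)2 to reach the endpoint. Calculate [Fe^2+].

n(Ce(SO4)2) = 0.02562 x 0.01419 = 0.0003635 mol.
From the balanced equation, 1 mol Ce(SO4)2 reacts with 1 mol Fe^2+, so n(Fe^2+) = 0.0003635 x 1/1 = 0.0003635 mol.
[Fe^2+] = 0.0003635 / 0.03064 L = 0.0119 M.

0.0119 M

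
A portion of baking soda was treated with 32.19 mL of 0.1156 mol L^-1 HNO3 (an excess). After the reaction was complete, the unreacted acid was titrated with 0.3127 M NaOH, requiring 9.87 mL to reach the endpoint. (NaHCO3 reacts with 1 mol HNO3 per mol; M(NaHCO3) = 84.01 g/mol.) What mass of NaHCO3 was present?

Total n(HNO3) added = 0.1156 x 0.03219 = 0.003721 mol.
n(NaOH) used = 0.3127 x 0.009870 = 0.003086 mol, which equals the excess n(HNO3).
So n(HNO3) consumed by the sample = 0.003721 - 0.003086 = 0.0006348 mol.
n(NaHCO3) = 0.0006348 / 1 = 0.0006348 mol.
mass = 0.0006348 mol x 84.01 g/mol = 0.0533 g.

0.0533 g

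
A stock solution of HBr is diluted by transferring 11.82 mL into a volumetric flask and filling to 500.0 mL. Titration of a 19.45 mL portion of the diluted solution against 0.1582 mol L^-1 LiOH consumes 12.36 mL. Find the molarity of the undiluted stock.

4.25 M

n(LiOH) = 0.1582 x 0.01236 = 0.001955 mol.
n(HBr) in the aliquot = 0.001955 mol.
[diluted HBr] = 0.001955 / 0.01945 = 0.1005 M.
Dilution factor = 500.0/11.82 = 42.30, so [stock] = 0.1005 x 42.30 = 4.25 M.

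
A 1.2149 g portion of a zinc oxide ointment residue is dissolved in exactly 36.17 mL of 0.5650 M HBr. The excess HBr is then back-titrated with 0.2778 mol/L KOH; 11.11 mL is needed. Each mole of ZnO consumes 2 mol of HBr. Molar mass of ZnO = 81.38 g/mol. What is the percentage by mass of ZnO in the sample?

Total n(HBr) added = 0.5650 x 0.03617 = 0.02044 mol.
n(KOH) used = 0.2778 x 0.01111 = 0.003086 mol, which equals the excess n(HBr).
So n(HBr) consumed by the sample = 0.02044 - 0.003086 = 0.01735 mol.
n(ZnO) = 0.01735 / 2 = 0.008675 mol.
mass ZnO = 0.008675 x 81.38 = 0.7060 g, so %ZnO = 0.7060/1.2149 x 100 = 58.1%.

58.1%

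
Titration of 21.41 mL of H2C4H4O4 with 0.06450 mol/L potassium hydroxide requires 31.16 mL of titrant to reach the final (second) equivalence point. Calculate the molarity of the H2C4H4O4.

n(KOH) = 0.06450 x 0.03116 = 0.002010 mol.
At the final (second) equivalence point, 2 mol OH^- react per mol H2C4H4O4, so n(H2C4H4O4) = 0.002010 / 2 = 0.001005 mol.
[H2C4H4O4] = 0.001005 / 0.02141 L = 0.0469 M.

0.0469 M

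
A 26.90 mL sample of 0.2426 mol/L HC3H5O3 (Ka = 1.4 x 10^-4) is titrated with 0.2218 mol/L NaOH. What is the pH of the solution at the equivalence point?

n(HC3H5O3) = 0.2426 x 0.02690 = 0.006526 mol; V(NaOH) at equivalence = 0.006526/0.2218 = 0.02942 L.
At equivalence all the acid is converted to C3H5O3-; total volume = 0.02690 + 0.02942 = 0.05632 L, so [C3H5O3-] = 0.006526/0.05632 = 0.1159 M.
Kb = Kw/Ka = 1.0e-14 / 1.4 x 10^-4 = 7.14e-11.
[OH^-] = sqrt(Kb x [C3H5O3-]) = sqrt(7.14e-11 x 0.1159) = 2.88e-6 M.
pOH = 5.54, so pH = 14.00 - 5.54 = 8.46.

8.46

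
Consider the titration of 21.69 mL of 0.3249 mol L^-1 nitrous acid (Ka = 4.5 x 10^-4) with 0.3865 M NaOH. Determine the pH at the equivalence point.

8.30

n(HNO2) = 0.3249 x 0.02169 = 0.007047 mol; V(NaOH) at equivalence = 0.007047/0.3865 = 0.01823 L.
At equivalence all the acid is converted to NO2-; total volume = 0.02169 + 0.01823 = 0.03992 L, so [NO2-] = 0.007047/0.03992 = 0.1765 M.
Kb = Kw/Ka = 1.0e-14 / 4.5 x 10^-4 = 2.22e-11.
[OH^-] = sqrt(Kb x [NO2-]) = sqrt(2.22e-11 x 0.1765) = 1.98e-6 M.
pOH = 5.70, so pH = 14.00 - 5.70 = 8.30.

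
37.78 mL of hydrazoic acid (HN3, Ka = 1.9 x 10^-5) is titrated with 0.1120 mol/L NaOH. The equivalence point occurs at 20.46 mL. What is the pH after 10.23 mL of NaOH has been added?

10.23 mL is exactly half the equivalence volume (20.46/2), i.e. the half-equivalence point.
There, n(HA) = n(A^-), so pH = pKa = -log(1.9 x 10^-5) = 4.72.

4.72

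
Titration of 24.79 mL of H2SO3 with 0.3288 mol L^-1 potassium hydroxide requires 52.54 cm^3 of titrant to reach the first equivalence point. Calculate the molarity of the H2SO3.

0.697 M

n(KOH) = 0.3288 x 0.05254 = 0.01728 mol.
At the first equivalence point, 1 mol OH^- react per mol H2SO3, so n(H2SO3) = 0.01728 / 1 = 0.01728 mol.
[H2SO3] = 0.01728 / 0.02479 L = 0.697 M.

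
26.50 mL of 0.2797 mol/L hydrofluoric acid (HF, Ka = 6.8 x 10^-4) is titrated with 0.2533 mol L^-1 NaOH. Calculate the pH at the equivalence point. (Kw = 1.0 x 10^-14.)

8.15

n(HF) = 0.2797 x 0.02650 = 0.007412 mol; V(NaOH) at equivalence = 0.007412/0.2533 = 0.02926 L.
At equivalence all the acid is converted to F-; total volume = 0.02650 + 0.02926 = 0.05576 L, so [F-] = 0.007412/0.05576 = 0.1329 M.
Kb = Kw/Ka = 1.0e-14 / 6.8 x 10^-4 = 1.47e-11.
[OH^-] = sqrt(Kb x [F-]) = sqrt(1.47e-11 x 0.1329) = 1.40e-6 M.
pOH = 5.85, so pH = 14.00 - 5.85 = 8.15.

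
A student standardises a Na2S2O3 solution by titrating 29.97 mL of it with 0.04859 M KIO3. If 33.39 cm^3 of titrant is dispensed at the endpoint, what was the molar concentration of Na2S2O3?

0.325 M

n(KIO3) = 0.04859 x 0.03339 = 0.001622 mol.
From the balanced equation, 1 mol KIO3 reacts with 6 mol Na2S2O3, so n(Na2S2O3) = 0.001622 x 6/1 = 0.009735 mol.
[Na2S2O3] = 0.009735 / 0.02997 L = 0.325 M.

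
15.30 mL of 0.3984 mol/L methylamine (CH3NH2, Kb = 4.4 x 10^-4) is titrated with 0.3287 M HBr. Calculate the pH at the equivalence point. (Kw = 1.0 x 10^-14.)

n(CH3NH2) = 0.3984 x 0.01530 = 0.006096 mol; V(HBr) at equivalence = 0.006096/0.3287 = 0.01854 L.
At equivalence the base is fully converted to CH3NH3+; total volume = 0.03384 L, so [CH3NH3+] = 0.006096/0.03384 = 0.1801 M.
Ka(CH3NH3+) = Kw/Kb = 1.0e-14 / 4.4 x 10^-4 = 2.27e-11.
[H^+] = sqrt(Ka x [CH3NH3+]) = sqrt(2.27e-11 x 0.1801) = 2.02e-6 M.
pH = -log(2.02e-6) = 5.69.

5.69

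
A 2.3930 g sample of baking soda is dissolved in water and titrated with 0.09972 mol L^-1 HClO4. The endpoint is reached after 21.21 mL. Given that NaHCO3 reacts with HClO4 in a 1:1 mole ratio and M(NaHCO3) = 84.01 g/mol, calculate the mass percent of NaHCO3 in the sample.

7.43%

n(HClO4) = 0.09972 x 0.02121 = 0.002115 mol.
n(NaHCO3) = 0.002115 / 1 = 0.002115 mol.
mass of NaHCO3 = 0.002115 x 84.01 = 0.1777 g.
% purity = 0.1777 / 2.3930 x 100 = 7.43%.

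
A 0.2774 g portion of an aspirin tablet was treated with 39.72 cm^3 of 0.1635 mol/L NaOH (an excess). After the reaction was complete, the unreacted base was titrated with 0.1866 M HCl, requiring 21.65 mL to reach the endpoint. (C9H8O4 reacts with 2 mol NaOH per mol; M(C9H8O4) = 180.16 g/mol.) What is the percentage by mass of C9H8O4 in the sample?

79.7%

Total n(NaOH) added = 0.1635 x 0.03972 = 0.006494 mol.
n(HCl) used = 0.1866 x 0.02165 = 0.004040 mol, which equals the excess n(NaOH).
So n(NaOH) consumed by the sample = 0.006494 - 0.004040 = 0.002454 mol.
n(C9H8O4) = 0.002454 / 2 = 0.001227 mol.
mass C9H8O4 = 0.001227 x 180.16 = 0.2211 g, so %C9H8O4 = 0.2211/0.2774 x 100 = 79.7%.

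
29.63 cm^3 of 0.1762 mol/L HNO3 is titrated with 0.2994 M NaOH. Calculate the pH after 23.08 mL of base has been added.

12.51

n(acid) = 0.1762 x 0.02963 = 0.005221 mol; n(NaOH) added = 0.2994 x 0.02308 = 0.006910 mol.
Base is in excess by 0.006910 - 0.005221 = 0.001689 mol in a total volume of 0.05271 L.
[OH^-] = 0.001689/0.05271 = 0.03205 M, so pOH = 1.49 and pH = 14.00 - 1.49 = 12.51.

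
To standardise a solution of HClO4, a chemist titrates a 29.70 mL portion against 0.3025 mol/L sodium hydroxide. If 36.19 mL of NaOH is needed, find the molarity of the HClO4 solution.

n(NaOH) delivered = 0.3025 x 0.03619 = 0.01095 mol.
For a 1:1 reaction, n(HClO4) = 0.01095 mol.
[HClO4] = 0.01095 mol / 0.02970 L = 0.369 M.

0.369 M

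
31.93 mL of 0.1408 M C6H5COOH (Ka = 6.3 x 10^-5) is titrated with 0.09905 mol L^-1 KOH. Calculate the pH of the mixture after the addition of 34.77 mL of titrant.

4.72

Initial n(C6H5COOH) = 0.1408 x 0.03193 = 0.004496 mol.
n(KOH) added = 0.09905 x 0.03477 = 0.003444 mol, converting that many moles of C6H5COOH to C6H5COO-.
Remaining n(C6H5COOH) = 0.001052 mol; n(C6H5COO-) = 0.003444 mol.
By Henderson-Hasselbalch, pH = pKa + log([A^-]/[HA]) = 4.20 + log(0.003444/0.001052) = 4.20 + (+0.52) = 4.72.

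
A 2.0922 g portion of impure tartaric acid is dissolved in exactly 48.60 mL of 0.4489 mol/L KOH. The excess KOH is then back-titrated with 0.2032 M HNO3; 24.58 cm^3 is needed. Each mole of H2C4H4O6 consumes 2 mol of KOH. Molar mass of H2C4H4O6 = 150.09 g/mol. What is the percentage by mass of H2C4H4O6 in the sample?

60.3%

Total n(KOH) added = 0.4489 x 0.04860 = 0.02182 mol.
n(HNO3) used = 0.2032 x 0.02458 = 0.004995 mol, which equals the excess n(KOH).
So n(KOH) consumed by the sample = 0.02182 - 0.004995 = 0.01682 mol.
n(H2C4H4O6) = 0.01682 / 2 = 0.008411 mol.
mass H2C4H4O6 = 0.008411 x 150.09 = 1.262 g, so %H2C4H4O6 = 1.262/2.0922 x 100 = 60.3%.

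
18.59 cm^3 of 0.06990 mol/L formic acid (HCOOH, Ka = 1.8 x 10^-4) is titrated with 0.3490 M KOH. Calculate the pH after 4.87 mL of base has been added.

12.23

n(acid) = 0.06990 x 0.01859 = 0.001299 mol; n(KOH) added = 0.3490 x 0.004870 = 0.001700 mol.
Base is in excess by 0.001700 - 0.001299 = 0.0004002 mol in a total volume of 0.02346 L.
[OH^-] = 0.0004002/0.02346 = 0.01706 M, so pOH = 1.77 and pH = 14.00 - 1.77 = 12.23.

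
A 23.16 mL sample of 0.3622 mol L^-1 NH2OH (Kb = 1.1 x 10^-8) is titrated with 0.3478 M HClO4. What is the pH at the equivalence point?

3.40

n(NH2OH) = 0.3622 x 0.02316 = 0.008389 mol; V(HClO4) at equivalence = 0.008389/0.3478 = 0.02412 L.
At equivalence the base is fully converted to NH3OH+; total volume = 0.04728 L, so [NH3OH+] = 0.008389/0.04728 = 0.1774 M.
Ka(NH3OH+) = Kw/Kb = 1.0e-14 / 1.1 x 10^-8 = 9.09e-7.
[H^+] = sqrt(Ka x [NH3OH+]) = sqrt(9.09e-7 x 0.1774) = 0.000402 M.
pH = -log(0.000402) = 3.40.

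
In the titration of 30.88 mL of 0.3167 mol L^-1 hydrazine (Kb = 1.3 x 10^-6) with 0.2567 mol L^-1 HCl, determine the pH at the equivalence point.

n(N2H4) = 0.3167 x 0.03088 = 0.009780 mol; V(HCl) at equivalence = 0.009780/0.2567 = 0.03810 L.
At equivalence the base is fully converted to N2H5+; total volume = 0.06898 L, so [N2H5+] = 0.009780/0.06898 = 0.1418 M.
Ka(N2H5+) = Kw/Kb = 1.0e-14 / 1.3 x 10^-6 = 7.69e-9.
[H^+] = sqrt(Ka x [N2H5+]) = sqrt(7.69e-9 x 0.1418) = 3.30e-5 M.
pH = -log(3.30e-5) = 4.48.

4.48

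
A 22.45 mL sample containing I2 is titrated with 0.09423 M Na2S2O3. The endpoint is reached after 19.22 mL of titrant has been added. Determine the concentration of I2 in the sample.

0.0403 M

n(Na2S2O3) = 0.09423 x 0.01922 = 0.001811 mol.
From the balanced equation, 2 mol Na2S2O3 reacts with 1 mol I2, so n(I2) = 0.001811 x 1/2 = 0.0009056 mol.
[I2] = 0.0009056 / 0.02245 L = 0.0403 M.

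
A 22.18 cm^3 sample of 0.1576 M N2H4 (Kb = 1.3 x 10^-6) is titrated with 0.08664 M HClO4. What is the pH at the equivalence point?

4.68

n(N2H4) = 0.1576 x 0.02218 = 0.003496 mol; V(HClO4) at equivalence = 0.003496/0.08664 = 0.04035 L.
At equivalence the base is fully converted to N2H5+; total volume = 0.06253 L, so [N2H5+] = 0.003496/0.06253 = 0.05591 M.
Ka(N2H5+) = Kw/Kb = 1.0e-14 / 1.3 x 10^-6 = 7.69e-9.
[H^+] = sqrt(Ka x [N2H5+]) = sqrt(7.69e-9 x 0.05591) = 2.07e-5 M.
pH = -log(2.07e-5) = 4.68.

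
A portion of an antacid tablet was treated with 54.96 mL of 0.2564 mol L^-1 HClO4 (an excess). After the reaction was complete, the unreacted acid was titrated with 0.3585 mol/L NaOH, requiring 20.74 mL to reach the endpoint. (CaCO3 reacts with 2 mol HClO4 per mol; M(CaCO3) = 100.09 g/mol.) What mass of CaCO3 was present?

0.333 g

Total n(HClO4) added = 0.2564 x 0.05496 = 0.01409 mol.
n(NaOH) used = 0.3585 x 0.02074 = 0.007435 mol, which equals the excess n(HClO4).
So n(HClO4) consumed by the sample = 0.01409 - 0.007435 = 0.006656 mol.
n(CaCO3) = 0.006656 / 2 = 0.003328 mol.
mass = 0.003328 mol x 100.09 g/mol = 0.333 g.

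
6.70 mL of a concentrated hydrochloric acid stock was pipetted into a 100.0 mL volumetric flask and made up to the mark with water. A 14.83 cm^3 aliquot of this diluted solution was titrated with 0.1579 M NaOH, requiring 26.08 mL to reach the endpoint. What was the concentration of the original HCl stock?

4.14 M

n(NaOH) = 0.1579 x 0.02608 = 0.004118 mol.
n(HCl) in the aliquot = 0.004118 mol.
[diluted HCl] = 0.004118 / 0.01483 = 0.2777 M.
Dilution factor = 100.0/6.700 = 14.93, so [stock] = 0.2777 x 14.93 = 4.14 M.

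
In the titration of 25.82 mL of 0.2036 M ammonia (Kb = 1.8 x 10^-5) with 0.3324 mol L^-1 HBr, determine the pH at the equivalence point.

n(NH3) = 0.2036 x 0.02582 = 0.005257 mol; V(HBr) at equivalence = 0.005257/0.3324 = 0.01582 L.
At equivalence the base is fully converted to NH4+; total volume = 0.04164 L, so [NH4+] = 0.005257/0.04164 = 0.1263 M.
Ka(NH4+) = Kw/Kb = 1.0e-14 / 1.8 x 10^-5 = 5.56e-10.
[H^+] = sqrt(Ka x [NH4+]) = sqrt(5.56e-10 x 0.1263) = 8.38e-6 M.
pH = -log(8.38e-6) = 5.08.

5.08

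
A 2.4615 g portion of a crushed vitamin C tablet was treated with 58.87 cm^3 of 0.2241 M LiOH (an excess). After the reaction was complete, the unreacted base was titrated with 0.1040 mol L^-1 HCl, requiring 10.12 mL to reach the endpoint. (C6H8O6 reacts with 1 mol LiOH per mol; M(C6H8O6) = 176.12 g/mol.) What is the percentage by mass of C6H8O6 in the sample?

Total n(LiOH) added = 0.2241 x 0.05887 = 0.01319 mol.
n(HCl) used = 0.1040 x 0.01012 = 0.001052 mol, which equals the excess n(LiOH).
So n(LiOH) consumed by the sample = 0.01319 - 0.001052 = 0.01214 mol.
n(C6H8O6) = 0.01214 / 1 = 0.01214 mol.
mass C6H8O6 = 0.01214 x 176.12 = 2.138 g, so %C6H8O6 = 2.138/2.4615 x 100 = 86.9%.

86.9%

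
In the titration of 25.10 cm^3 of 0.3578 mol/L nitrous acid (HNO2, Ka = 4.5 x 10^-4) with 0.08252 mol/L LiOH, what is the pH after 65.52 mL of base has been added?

Initial n(HNO2) = 0.3578 x 0.02510 = 0.008981 mol.
n(LiOH) added = 0.08252 x 0.06552 = 0.005407 mol, converting that many moles of HNO2 to NO2-.
Remaining n(HNO2) = 0.003574 mol; n(NO2-) = 0.005407 mol.
By Henderson-Hasselbalch, pH = pKa + log([A^-]/[HA]) = 3.35 + log(0.005407/0.003574) = 3.35 + (+0.18) = 3.53.

3.53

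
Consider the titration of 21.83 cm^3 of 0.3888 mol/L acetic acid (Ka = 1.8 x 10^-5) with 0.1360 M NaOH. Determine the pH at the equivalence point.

8.87

n(CH3COOH) = 0.3888 x 0.02183 = 0.008488 mol; V(NaOH) at equivalence = 0.008488/0.1360 = 0.06241 L.
At equivalence all the acid is converted to CH3COO-; total volume = 0.02183 + 0.06241 = 0.08424 L, so [CH3COO-] = 0.008488/0.08424 = 0.1008 M.
Kb = Kw/Ka = 1.0e-14 / 1.8 x 10^-5 = 5.56e-10.
[OH^-] = sqrt(Kb x [CH3COO-]) = sqrt(5.56e-10 x 0.1008) = 7.48e-6 M.
pOH = 5.13, so pH = 14.00 - 5.13 = 8.87.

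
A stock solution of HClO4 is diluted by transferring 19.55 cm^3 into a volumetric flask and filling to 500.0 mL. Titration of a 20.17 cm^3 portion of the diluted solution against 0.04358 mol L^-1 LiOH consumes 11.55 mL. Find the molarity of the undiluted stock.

n(LiOH) = 0.04358 x 0.01155 = 0.0005033 mol.
n(HClO4) in the aliquot = 0.0005033 mol.
[diluted HClO4] = 0.0005033 / 0.02017 = 0.02496 M.
Dilution factor = 500.0/19.55 = 25.58, so [stock] = 0.02496 x 25.58 = 0.638 M.

0.638 M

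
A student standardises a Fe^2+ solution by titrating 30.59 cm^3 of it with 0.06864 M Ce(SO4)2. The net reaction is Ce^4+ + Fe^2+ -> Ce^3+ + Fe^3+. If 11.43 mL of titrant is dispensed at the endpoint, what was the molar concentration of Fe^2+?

n(Ce(SO4)2) = 0.06864 x 0.01143 = 0.0007846 mol.
From the balanced equation, 1 mol Ce(SO4)2 reacts with 1 mol Fe^2+, so n(Fe^2+) = 0.0007846 x 1/1 = 0.0007846 mol.
[Fe^2+] = 0.0007846 / 0.03059 L = 0.0256 M.

0.0256 M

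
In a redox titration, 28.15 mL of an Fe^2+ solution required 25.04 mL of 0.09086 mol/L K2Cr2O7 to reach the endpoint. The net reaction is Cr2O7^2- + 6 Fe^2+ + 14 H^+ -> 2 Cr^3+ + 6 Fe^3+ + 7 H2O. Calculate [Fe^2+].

0.485 M

n(K2Cr2O7) = 0.09086 x 0.02504 = 0.002275 mol.
From the balanced equation, 1 mol K2Cr2O7 reacts with 6 mol Fe^2+, so n(Fe^2+) = 0.002275 x 6/1 = 0.01365 mol.
[Fe^2+] = 0.01365 / 0.02815 L = 0.485 M.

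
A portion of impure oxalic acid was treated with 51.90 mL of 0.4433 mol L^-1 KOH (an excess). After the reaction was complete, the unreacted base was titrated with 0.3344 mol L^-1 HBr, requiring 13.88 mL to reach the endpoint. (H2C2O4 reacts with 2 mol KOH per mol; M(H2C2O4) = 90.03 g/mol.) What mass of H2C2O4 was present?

Total n(KOH) added = 0.4433 x 0.05190 = 0.02301 mol.
n(HBr) used = 0.3344 x 0.01388 = 0.004641 mol, which equals the excess n(KOH).
So n(KOH) consumed by the sample = 0.02301 - 0.004641 = 0.01837 mol.
n(H2C2O4) = 0.01837 / 2 = 0.009183 mol.
mass = 0.009183 mol x 90.03 g/mol = 0.827 g.

0.827 g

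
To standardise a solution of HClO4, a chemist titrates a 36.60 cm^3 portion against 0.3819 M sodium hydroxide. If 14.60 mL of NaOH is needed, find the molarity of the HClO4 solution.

0.152 M

n(NaOH) delivered = 0.3819 x 0.01460 = 0.005576 mol.
For a 1:1 reaction, n(HClO4) = 0.005576 mol.
[HClO4] = 0.005576 mol / 0.03660 L = 0.152 M.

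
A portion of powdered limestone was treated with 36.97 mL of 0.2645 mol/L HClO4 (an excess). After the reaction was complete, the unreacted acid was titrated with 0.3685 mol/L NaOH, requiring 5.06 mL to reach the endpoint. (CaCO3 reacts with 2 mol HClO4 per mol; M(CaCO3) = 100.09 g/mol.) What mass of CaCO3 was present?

Total n(HClO4) added = 0.2645 x 0.03697 = 0.009779 mol.
n(NaOH) used = 0.3685 x 0.005060 = 0.001865 mol, which equals the excess n(HClO4).
So n(HClO4) consumed by the sample = 0.009779 - 0.001865 = 0.007914 mol.
n(CaCO3) = 0.007914 / 2 = 0.003957 mol.
mass = 0.003957 mol x 100.09 g/mol = 0.396 g.

0.396 g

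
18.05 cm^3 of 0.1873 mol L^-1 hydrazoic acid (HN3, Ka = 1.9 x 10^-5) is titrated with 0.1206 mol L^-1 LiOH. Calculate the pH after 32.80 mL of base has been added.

n(acid) = 0.1873 x 0.01805 = 0.003381 mol; n(LiOH) added = 0.1206 x 0.03280 = 0.003956 mol.
Base is in excess by 0.003956 - 0.003381 = 0.0005749 mol in a total volume of 0.05085 L.
[OH^-] = 0.0005749/0.05085 = 0.01131 M, so pOH = 1.95 and pH = 14.00 - 1.95 = 12.05.

12.05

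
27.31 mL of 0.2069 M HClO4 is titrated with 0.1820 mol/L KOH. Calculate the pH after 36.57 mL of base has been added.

12.20

n(acid) = 0.2069 x 0.02731 = 0.005650 mol; n(KOH) added = 0.1820 x 0.03657 = 0.006656 mol.
Base is in excess by 0.006656 - 0.005650 = 0.001005 mol in a total volume of 0.06388 L.
[OH^-] = 0.001005/0.06388 = 0.01574 M, so pOH = 1.80 and pH = 14.00 - 1.80 = 12.20.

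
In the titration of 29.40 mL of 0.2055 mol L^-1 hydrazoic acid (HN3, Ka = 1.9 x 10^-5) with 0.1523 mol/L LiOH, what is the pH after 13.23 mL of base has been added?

4.42

Initial n(HN3) = 0.2055 x 0.02940 = 0.006042 mol.
n(LiOH) added = 0.1523 x 0.01323 = 0.002015 mol, converting that many moles of HN3 to N3-.
Remaining n(HN3) = 0.004027 mol; n(N3-) = 0.002015 mol.
By Henderson-Hasselbalch, pH = pKa + log([A^-]/[HA]) = 4.72 + log(0.002015/0.004027) = 4.72 + (-0.30) = 4.42.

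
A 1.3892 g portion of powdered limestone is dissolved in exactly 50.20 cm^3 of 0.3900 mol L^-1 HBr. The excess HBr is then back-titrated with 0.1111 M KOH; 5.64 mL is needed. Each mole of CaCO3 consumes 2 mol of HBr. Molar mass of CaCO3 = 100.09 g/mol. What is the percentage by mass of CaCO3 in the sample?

68.3%

Total n(HBr) added = 0.3900 x 0.05020 = 0.01958 mol.
n(KOH) used = 0.1111 x 0.005640 = 0.0006266 mol, which equals the excess n(HBr).
So n(HBr) consumed by the sample = 0.01958 - 0.0006266 = 0.01895 mol.
n(CaCO3) = 0.01895 / 2 = 0.009476 mol.
mass CaCO3 = 0.009476 x 100.09 = 0.9484 g, so %CaCO3 = 0.9484/1.3892 x 100 = 68.3%.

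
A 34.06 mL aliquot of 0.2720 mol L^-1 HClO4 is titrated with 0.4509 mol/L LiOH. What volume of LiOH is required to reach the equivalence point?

n(HClO4) = 0.2720 mol/L x 0.03406 L = 0.009264 mol.
At equivalence n(LiOH) = n(HClO4) = 0.009264 mol.
V(LiOH) = 0.009264 / 0.4509 = 0.02055 L = 20.5 mL.

20.5 mL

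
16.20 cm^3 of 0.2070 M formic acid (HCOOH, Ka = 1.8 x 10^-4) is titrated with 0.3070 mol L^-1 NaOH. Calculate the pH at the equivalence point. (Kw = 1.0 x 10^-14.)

8.42

n(HCOOH) = 0.2070 x 0.01620 = 0.003353 mol; V(NaOH) at equivalence = 0.003353/0.3070 = 0.01092 L.
At equivalence all the acid is converted to HCOO-; total volume = 0.01620 + 0.01092 = 0.02712 L, so [HCOO-] = 0.003353/0.02712 = 0.1236 M.
Kb = Kw/Ka = 1.0e-14 / 1.8 x 10^-4 = 5.56e-11.
[OH^-] = sqrt(Kb x [HCOO-]) = sqrt(5.56e-11 x 0.1236) = 2.62e-6 M.
pOH = 5.58, so pH = 14.00 - 5.58 = 8.42.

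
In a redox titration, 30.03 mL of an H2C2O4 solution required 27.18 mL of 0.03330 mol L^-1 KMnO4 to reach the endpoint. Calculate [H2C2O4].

0.0753 M

n(KMnO4) = 0.03330 x 0.02718 = 0.0009051 mol.
From the balanced equation, 2 mol KMnO4 reacts with 5 mol H2C2O4, so n(H2C2O4) = 0.0009051 x 5/2 = 0.002263 mol.
[H2C2O4] = 0.002263 / 0.03003 L = 0.0753 M.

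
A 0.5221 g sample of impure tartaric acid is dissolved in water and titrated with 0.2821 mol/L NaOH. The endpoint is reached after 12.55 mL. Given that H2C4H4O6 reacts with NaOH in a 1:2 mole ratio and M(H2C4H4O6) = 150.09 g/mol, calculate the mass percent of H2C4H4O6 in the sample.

n(NaOH) = 0.2821 x 0.01255 = 0.003540 mol.
n(H2C4H4O6) = 0.003540 / 2 = 0.001770 mol.
mass of H2C4H4O6 = 0.001770 x 150.09 = 0.2657 g.
% purity = 0.2657 / 0.5221 x 100 = 50.9%.

50.9%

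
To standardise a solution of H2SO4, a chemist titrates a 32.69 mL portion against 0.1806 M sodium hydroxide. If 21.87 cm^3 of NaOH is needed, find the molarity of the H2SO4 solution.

n(NaOH) delivered = 0.1806 x 0.02187 = 0.003950 mol.
The reaction is 1 H2SO4 + 2 NaOH, so n(H2SO4) = 0.003950 x 1/2 = 0.001975 mol.
[H2SO4] = 0.001975 mol / 0.03269 L = 0.0604 M.

0.0604 M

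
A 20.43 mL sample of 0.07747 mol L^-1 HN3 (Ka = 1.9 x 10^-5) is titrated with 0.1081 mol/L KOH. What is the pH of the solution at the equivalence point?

8.69

n(HN3) = 0.07747 x 0.02043 = 0.001583 mol; V(KOH) at equivalence = 0.001583/0.1081 = 0.01464 L.
At equivalence all the acid is converted to N3-; total volume = 0.02043 + 0.01464 = 0.03507 L, so [N3-] = 0.001583/0.03507 = 0.04513 M.
Kb = Kw/Ka = 1.0e-14 / 1.9 x 10^-5 = 5.26e-10.
[OH^-] = sqrt(Kb x [N3-]) = sqrt(5.26e-10 x 0.04513) = 4.87e-6 M.
pOH = 5.31, so pH = 14.00 - 5.31 = 8.69.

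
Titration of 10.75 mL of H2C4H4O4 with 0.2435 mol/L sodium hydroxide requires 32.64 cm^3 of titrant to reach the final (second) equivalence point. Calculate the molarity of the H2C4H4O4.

0.370 M

n(NaOH) = 0.2435 x 0.03264 = 0.007948 mol.
At the final (second) equivalence point, 2 mol OH^- react per mol H2C4H4O4, so n(H2C4H4O4) = 0.007948 / 2 = 0.003974 mol.
[H2C4H4O4] = 0.003974 / 0.01075 L = 0.370 M.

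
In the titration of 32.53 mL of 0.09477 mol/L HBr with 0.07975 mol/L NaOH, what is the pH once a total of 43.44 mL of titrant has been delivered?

n(acid) = 0.09477 x 0.03253 = 0.003083 mol; n(NaOH) added = 0.07975 x 0.04344 = 0.003464 mol.
Base is in excess by 0.003464 - 0.003083 = 0.0003815 mol in a total volume of 0.07597 L.
[OH^-] = 0.0003815/0.07597 = 0.005021 M, so pOH = 2.30 and pH = 14.00 - 2.30 = 11.70.

11.70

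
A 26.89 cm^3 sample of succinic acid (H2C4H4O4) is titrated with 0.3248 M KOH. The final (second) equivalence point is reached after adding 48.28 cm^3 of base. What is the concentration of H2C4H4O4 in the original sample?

n(KOH) = 0.3248 x 0.04828 = 0.01568 mol.
At the final (second) equivalence point, 2 mol OH^- react per mol H2C4H4O4, so n(H2C4H4O4) = 0.01568 / 2 = 0.007841 mol.
[H2C4H4O4] = 0.007841 / 0.02689 L = 0.292 M.

0.292 M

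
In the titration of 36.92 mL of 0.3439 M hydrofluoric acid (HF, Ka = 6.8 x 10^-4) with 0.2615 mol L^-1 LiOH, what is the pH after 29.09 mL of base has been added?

3.34

Initial n(HF) = 0.3439 x 0.03692 = 0.01270 mol.
n(LiOH) added = 0.2615 x 0.02909 = 0.007607 mol, converting that many moles of HF to F-.
Remaining n(HF) = 0.005090 mol; n(F-) = 0.007607 mol.
By Henderson-Hasselbalch, pH = pKa + log([A^-]/[HA]) = 3.17 + log(0.007607/0.005090) = 3.17 + (+0.17) = 3.34.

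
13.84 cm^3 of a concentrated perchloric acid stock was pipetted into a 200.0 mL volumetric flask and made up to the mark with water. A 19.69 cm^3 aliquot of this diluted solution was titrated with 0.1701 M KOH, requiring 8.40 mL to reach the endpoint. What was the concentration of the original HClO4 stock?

1.05 M

n(KOH) = 0.1701 x 0.008400 = 0.001429 mol.
n(HClO4) in the aliquot = 0.001429 mol.
[diluted HClO4] = 0.001429 / 0.01969 = 0.07257 M.
Dilution factor = 200.0/13.84 = 14.45, so [stock] = 0.07257 x 14.45 = 1.05 M.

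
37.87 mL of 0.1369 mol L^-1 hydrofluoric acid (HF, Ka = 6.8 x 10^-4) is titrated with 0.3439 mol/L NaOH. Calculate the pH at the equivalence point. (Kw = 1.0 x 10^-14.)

n(HF) = 0.1369 x 0.03787 = 0.005184 mol; V(NaOH) at equivalence = 0.005184/0.3439 = 0.01508 L.
At equivalence all the acid is converted to F-; total volume = 0.03787 + 0.01508 = 0.05295 L, so [F-] = 0.005184/0.05295 = 0.09792 M.
Kb = Kw/Ka = 1.0e-14 / 6.8 x 10^-4 = 1.47e-11.
[OH^-] = sqrt(Kb x [F-]) = sqrt(1.47e-11 x 0.09792) = 1.20e-6 M.
pOH = 5.92, so pH = 14.00 - 5.92 = 8.08.

8.08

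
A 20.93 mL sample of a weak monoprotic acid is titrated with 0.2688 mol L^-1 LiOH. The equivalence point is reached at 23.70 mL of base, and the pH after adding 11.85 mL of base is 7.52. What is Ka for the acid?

3.0 x 10^-8

11.85 mL is half of the equivalence volume, so this is the half-equivalence point where [HA] = [A^-].
At half-equivalence pH = pKa, so pKa = 7.52.
Ka = 10^(-7.52) = 3.0 x 10^-8.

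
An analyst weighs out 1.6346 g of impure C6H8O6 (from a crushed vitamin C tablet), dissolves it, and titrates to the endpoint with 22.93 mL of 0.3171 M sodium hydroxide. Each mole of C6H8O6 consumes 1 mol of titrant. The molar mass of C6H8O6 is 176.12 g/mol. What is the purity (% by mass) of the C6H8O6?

n(NaOH) = 0.3171 x 0.02293 = 0.007271 mol.
n(C6H8O6) = 0.007271 / 1 = 0.007271 mol.
mass of C6H8O6 = 0.007271 x 176.12 = 1.281 g.
% purity = 1.281 / 1.6346 x 100 = 78.3%.

78.3%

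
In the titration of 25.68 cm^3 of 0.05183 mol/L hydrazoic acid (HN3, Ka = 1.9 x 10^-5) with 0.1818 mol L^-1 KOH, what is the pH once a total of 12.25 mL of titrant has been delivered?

n(acid) = 0.05183 x 0.02568 = 0.001331 mol; n(KOH) added = 0.1818 x 0.01225 = 0.002227 mol.
Base is in excess by 0.002227 - 0.001331 = 0.0008961 mol in a total volume of 0.03793 L.
[OH^-] = 0.0008961/0.03793 = 0.02362 M, so pOH = 1.63 and pH = 14.00 - 1.63 = 12.37.

12.37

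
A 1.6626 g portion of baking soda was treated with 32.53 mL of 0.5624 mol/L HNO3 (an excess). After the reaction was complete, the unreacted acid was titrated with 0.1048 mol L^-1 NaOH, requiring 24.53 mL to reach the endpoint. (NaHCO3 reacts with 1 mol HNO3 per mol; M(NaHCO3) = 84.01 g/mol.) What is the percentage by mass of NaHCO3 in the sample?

79.5%

Total n(HNO3) added = 0.5624 x 0.03253 = 0.01829 mol.
n(NaOH) used = 0.1048 x 0.02453 = 0.002571 mol, which equals the excess n(HNO3).
So n(HNO3) consumed by the sample = 0.01829 - 0.002571 = 0.01572 mol.
n(NaHCO3) = 0.01572 / 1 = 0.01572 mol.
mass NaHCO3 = 0.01572 x 84.01 = 1.321 g, so %NaHCO3 = 1.321/1.6626 x 100 = 79.5%.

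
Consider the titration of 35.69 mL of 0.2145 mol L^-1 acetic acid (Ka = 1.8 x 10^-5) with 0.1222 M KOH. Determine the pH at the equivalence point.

n(CH3COOH) = 0.2145 x 0.03569 = 0.007656 mol; V(KOH) at equivalence = 0.007656/0.1222 = 0.06265 L.
At equivalence all the acid is converted to CH3COO-; total volume = 0.03569 + 0.06265 = 0.09834 L, so [CH3COO-] = 0.007656/0.09834 = 0.07785 M.
Kb = Kw/Ka = 1.0e-14 / 1.8 x 10^-5 = 5.56e-10.
[OH^-] = sqrt(Kb x [CH3COO-]) = sqrt(5.56e-10 x 0.07785) = 6.58e-6 M.
pOH = 5.18, so pH = 14.00 - 5.18 = 8.82.

8.82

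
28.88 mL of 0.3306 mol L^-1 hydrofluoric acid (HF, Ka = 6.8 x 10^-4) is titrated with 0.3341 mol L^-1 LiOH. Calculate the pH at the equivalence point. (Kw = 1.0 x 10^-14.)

n(HF) = 0.3306 x 0.02888 = 0.009548 mol; V(LiOH) at equivalence = 0.009548/0.3341 = 0.02858 L.
At equivalence all the acid is converted to F-; total volume = 0.02888 + 0.02858 = 0.05746 L, so [F-] = 0.009548/0.05746 = 0.1662 M.
Kb = Kw/Ka = 1.0e-14 / 6.8 x 10^-4 = 1.47e-11.
[OH^-] = sqrt(Kb x [F-]) = sqrt(1.47e-11 x 0.1662) = 1.56e-6 M.
pOH = 5.81, so pH = 14.00 - 5.81 = 8.19.

8.19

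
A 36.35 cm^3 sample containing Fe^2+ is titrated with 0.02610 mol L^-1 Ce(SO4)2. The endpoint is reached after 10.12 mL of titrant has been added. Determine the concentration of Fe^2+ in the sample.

0.00727 M

n(Ce(SO4)2) = 0.02610 x 0.01012 = 0.0002641 mol.
From the balanced equation, 1 mol Ce(SO4)2 reacts with 1 mol Fe^2+, so n(Fe^2+) = 0.0002641 x 1/1 = 0.0002641 mol.
[Fe^2+] = 0.0002641 / 0.03635 L = 0.00727 M.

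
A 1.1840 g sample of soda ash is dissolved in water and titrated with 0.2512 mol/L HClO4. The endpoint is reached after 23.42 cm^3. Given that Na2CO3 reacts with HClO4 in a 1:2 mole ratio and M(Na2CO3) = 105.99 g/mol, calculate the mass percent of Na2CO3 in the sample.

26.3%

n(HClO4) = 0.2512 x 0.02342 = 0.005883 mol.
n(Na2CO3) = 0.005883 / 2 = 0.002942 mol.
mass of Na2CO3 = 0.002942 x 105.99 = 0.3118 g.
% purity = 0.3118 / 1.1840 x 100 = 26.3%.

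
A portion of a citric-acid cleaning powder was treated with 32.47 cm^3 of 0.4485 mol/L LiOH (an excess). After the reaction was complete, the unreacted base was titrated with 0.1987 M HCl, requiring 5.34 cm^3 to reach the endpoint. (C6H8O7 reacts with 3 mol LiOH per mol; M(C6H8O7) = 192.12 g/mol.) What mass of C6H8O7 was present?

Total n(LiOH) added = 0.4485 x 0.03247 = 0.01456 mol.
n(HCl) used = 0.1987 x 0.005340 = 0.001061 mol, which equals the excess n(LiOH).
So n(LiOH) consumed by the sample = 0.01456 - 0.001061 = 0.01350 mol.
n(C6H8O7) = 0.01350 / 3 = 0.004501 mol.
mass = 0.004501 mol x 192.12 g/mol = 0.865 g.

0.865 g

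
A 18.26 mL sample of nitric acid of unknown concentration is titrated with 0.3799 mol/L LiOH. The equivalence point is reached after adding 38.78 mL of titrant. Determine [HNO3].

0.807 M

n(LiOH) delivered = 0.3799 x 0.03878 = 0.01473 mol.
For a 1:1 reaction, n(HNO3) = 0.01473 mol.
[HNO3] = 0.01473 mol / 0.01826 L = 0.807 M.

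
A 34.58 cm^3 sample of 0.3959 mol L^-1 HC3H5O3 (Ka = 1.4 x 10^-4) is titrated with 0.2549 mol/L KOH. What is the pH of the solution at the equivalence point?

8.52

n(HC3H5O3) = 0.3959 x 0.03458 = 0.01369 mol; V(KOH) at equivalence = 0.01369/0.2549 = 0.05371 L.
At equivalence all the acid is converted to C3H5O3-; total volume = 0.03458 + 0.05371 = 0.08829 L, so [C3H5O3-] = 0.01369/0.08829 = 0.1551 M.
Kb = Kw/Ka = 1.0e-14 / 1.4 x 10^-4 = 7.14e-11.
[OH^-] = sqrt(Kb x [C3H5O3-]) = sqrt(7.14e-11 x 0.1551) = 3.33e-6 M.
pOH = 5.48, so pH = 14.00 - 5.48 = 8.52.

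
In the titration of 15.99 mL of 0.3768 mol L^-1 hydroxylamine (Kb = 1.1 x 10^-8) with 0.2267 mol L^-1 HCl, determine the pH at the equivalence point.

3.45

n(NH2OH) = 0.3768 x 0.01599 = 0.006025 mol; V(HCl) at equivalence = 0.006025/0.2267 = 0.02658 L.
At equivalence the base is fully converted to NH3OH+; total volume = 0.04257 L, so [NH3OH+] = 0.006025/0.04257 = 0.1415 M.
Ka(NH3OH+) = Kw/Kb = 1.0e-14 / 1.1 x 10^-8 = 9.09e-7.
[H^+] = sqrt(Ka x [NH3OH+]) = sqrt(9.09e-7 x 0.1415) = 0.000359 M.
pH = -log(0.000359) = 3.45.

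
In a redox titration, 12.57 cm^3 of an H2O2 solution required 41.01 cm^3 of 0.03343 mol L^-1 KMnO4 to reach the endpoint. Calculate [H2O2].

n(KMnO4) = 0.03343 x 0.04101 = 0.001371 mol.
From the balanced equation, 2 mol KMnO4 reacts with 5 mol H2O2, so n(H2O2) = 0.001371 x 5/2 = 0.003427 mol.
[H2O2] = 0.003427 / 0.01257 L = 0.273 M.

0.273 M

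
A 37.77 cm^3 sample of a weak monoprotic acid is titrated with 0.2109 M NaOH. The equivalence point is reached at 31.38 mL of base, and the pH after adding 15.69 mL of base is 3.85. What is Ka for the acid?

1.4 x 10^-4

15.69 mL is half of the equivalence volume, so this is the half-equivalence point where [HA] = [A^-].
At half-equivalence pH = pKa, so pKa = 3.85.
Ka = 10^(-3.85) = 1.4 x 10^-4.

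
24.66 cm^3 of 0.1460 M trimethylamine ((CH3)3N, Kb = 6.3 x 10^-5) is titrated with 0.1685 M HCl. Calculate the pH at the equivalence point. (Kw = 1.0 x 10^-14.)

n((CH3)3N) = 0.1460 x 0.02466 = 0.003600 mol; V(HCl) at equivalence = 0.003600/0.1685 = 0.02137 L.
At equivalence the base is fully converted to (CH3)3NH+; total volume = 0.04603 L, so [(CH3)3NH+] = 0.003600/0.04603 = 0.07822 M.
Ka((CH3)3NH+) = Kw/Kb = 1.0e-14 / 6.3 x 10^-5 = 1.59e-10.
[H^+] = sqrt(Ka x [(CH3)3NH+]) = sqrt(1.59e-10 x 0.07822) = 3.52e-6 M.
pH = -log(3.52e-6) = 5.45.

5.45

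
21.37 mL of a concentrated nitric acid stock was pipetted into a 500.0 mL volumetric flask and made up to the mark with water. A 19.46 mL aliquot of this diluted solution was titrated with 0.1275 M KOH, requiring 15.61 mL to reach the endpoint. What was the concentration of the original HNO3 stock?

2.39 M

n(KOH) = 0.1275 x 0.01561 = 0.001990 mol.
n(HNO3) in the aliquot = 0.001990 mol.
[diluted HNO3] = 0.001990 / 0.01946 = 0.1023 M.
Dilution factor = 500.0/21.37 = 23.40, so [stock] = 0.1023 x 23.40 = 2.39 M.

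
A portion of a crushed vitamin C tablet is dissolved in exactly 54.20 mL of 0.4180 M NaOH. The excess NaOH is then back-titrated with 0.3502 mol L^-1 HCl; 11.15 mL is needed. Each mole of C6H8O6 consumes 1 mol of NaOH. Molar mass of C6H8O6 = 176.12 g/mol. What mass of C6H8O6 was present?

3.30 g

Total n(NaOH) added = 0.4180 x 0.05420 = 0.02266 mol.
n(HCl) used = 0.3502 x 0.01115 = 0.003905 mol, which equals the excess n(NaOH).
So n(NaOH) consumed by the sample = 0.02266 - 0.003905 = 0.01875 mol.
n(C6H8O6) = 0.01875 / 1 = 0.01875 mol.
mass = 0.01875 mol x 176.12 g/mol = 3.30 g.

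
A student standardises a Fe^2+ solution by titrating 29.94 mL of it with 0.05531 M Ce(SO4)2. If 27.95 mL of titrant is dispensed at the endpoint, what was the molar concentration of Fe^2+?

0.0516 M

n(Ce(SO4)2) = 0.05531 x 0.02795 = 0.001546 mol.
From the balanced equation, 1 mol Ce(SO4)2 reacts with 1 mol Fe^2+, so n(Fe^2+) = 0.001546 x 1/1 = 0.001546 mol.
[Fe^2+] = 0.001546 / 0.02994 L = 0.0516 M.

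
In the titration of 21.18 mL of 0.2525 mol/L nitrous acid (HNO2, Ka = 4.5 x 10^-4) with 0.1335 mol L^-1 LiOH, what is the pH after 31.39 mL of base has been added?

Initial n(HNO2) = 0.2525 x 0.02118 = 0.005348 mol.
n(LiOH) added = 0.1335 x 0.03139 = 0.004191 mol, converting that many moles of HNO2 to NO2-.
Remaining n(HNO2) = 0.001157 mol; n(NO2-) = 0.004191 mol.
By Henderson-Hasselbalch, pH = pKa + log([A^-]/[HA]) = 3.35 + log(0.004191/0.001157) = 3.35 + (+0.56) = 3.91.

3.91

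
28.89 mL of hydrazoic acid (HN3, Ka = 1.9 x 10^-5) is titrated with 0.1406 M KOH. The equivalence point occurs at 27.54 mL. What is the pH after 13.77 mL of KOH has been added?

4.72

13.77 mL is exactly half the equivalence volume (27.54/2), i.e. the half-equivalence point.
There, n(HA) = n(A^-), so pH = pKa = -log(1.9 x 10^-5) = 4.72.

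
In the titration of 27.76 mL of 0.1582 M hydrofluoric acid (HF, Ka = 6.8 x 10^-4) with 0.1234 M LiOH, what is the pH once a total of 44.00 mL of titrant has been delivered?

12.16

n(acid) = 0.1582 x 0.02776 = 0.004392 mol; n(LiOH) added = 0.1234 x 0.04400 = 0.005430 mol.
Base is in excess by 0.005430 - 0.004392 = 0.001038 mol in a total volume of 0.07176 L.
[OH^-] = 0.001038/0.07176 = 0.01446 M, so pOH = 1.84 and pH = 14.00 - 1.84 = 12.16.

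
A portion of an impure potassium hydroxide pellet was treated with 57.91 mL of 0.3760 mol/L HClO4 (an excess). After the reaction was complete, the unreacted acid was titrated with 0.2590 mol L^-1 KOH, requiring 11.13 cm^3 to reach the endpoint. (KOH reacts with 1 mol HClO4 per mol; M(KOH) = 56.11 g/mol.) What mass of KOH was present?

Total n(HClO4) added = 0.3760 x 0.05791 = 0.02177 mol.
n(KOH) used = 0.2590 x 0.01113 = 0.002883 mol, which equals the excess n(HClO4).
So n(HClO4) consumed by the sample = 0.02177 - 0.002883 = 0.01889 mol.
n(KOH) = 0.01889 / 1 = 0.01889 mol.
mass = 0.01889 mol x 56.11 g/mol = 1.06 g.

1.06 g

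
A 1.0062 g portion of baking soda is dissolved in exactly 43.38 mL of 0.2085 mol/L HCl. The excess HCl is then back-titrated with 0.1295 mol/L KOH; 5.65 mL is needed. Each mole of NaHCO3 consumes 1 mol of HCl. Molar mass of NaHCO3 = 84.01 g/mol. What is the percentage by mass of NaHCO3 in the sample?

69.4%

Total n(HCl) added = 0.2085 x 0.04338 = 0.009045 mol.
n(KOH) used = 0.1295 x 0.005650 = 0.0007317 mol, which equals the excess n(HCl).
So n(HCl) consumed by the sample = 0.009045 - 0.0007317 = 0.008313 mol.
n(NaHCO3) = 0.008313 / 1 = 0.008313 mol.
mass NaHCO3 = 0.008313 x 84.01 = 0.6984 g, so %NaHCO3 = 0.6984/1.0062 x 100 = 69.4%.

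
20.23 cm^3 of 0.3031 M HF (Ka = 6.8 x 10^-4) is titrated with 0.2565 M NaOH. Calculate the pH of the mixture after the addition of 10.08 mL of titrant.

3.03

Initial n(HF) = 0.3031 x 0.02023 = 0.006132 mol.
n(NaOH) added = 0.2565 x 0.01008 = 0.002586 mol, converting that many moles of HF to F-.
Remaining n(HF) = 0.003546 mol; n(F-) = 0.002586 mol.
By Henderson-Hasselbalch, pH = pKa + log([A^-]/[HA]) = 3.17 + log(0.002586/0.003546) = 3.17 + (-0.14) = 3.03.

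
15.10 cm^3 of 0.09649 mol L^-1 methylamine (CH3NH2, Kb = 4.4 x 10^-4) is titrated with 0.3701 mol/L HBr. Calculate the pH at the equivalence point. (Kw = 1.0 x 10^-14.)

n(CH3NH2) = 0.09649 x 0.01510 = 0.001457 mol; V(HBr) at equivalence = 0.001457/0.3701 = 0.003937 L.
At equivalence the base is fully converted to CH3NH3+; total volume = 0.01904 L, so [CH3NH3+] = 0.001457/0.01904 = 0.07654 M.
Ka(CH3NH3+) = Kw/Kb = 1.0e-14 / 4.4 x 10^-4 = 2.27e-11.
[H^+] = sqrt(Ka x [CH3NH3+]) = sqrt(2.27e-11 x 0.07654) = 1.32e-6 M.
pH = -log(1.32e-6) = 5.88.

5.88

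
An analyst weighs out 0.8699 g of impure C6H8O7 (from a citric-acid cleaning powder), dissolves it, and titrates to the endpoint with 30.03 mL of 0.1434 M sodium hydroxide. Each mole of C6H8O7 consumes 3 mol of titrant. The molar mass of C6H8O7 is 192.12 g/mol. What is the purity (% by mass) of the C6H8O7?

n(NaOH) = 0.1434 x 0.03003 = 0.004306 mol.
n(C6H8O7) = 0.004306 / 3 = 0.001435 mol.
mass of C6H8O7 = 0.001435 x 192.12 = 0.2758 g.
% purity = 0.2758 / 0.8699 x 100 = 31.7%.

31.7%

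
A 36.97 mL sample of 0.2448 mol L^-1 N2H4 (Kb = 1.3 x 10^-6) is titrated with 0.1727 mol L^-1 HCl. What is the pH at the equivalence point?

4.55

n(N2H4) = 0.2448 x 0.03697 = 0.009050 mol; V(HCl) at equivalence = 0.009050/0.1727 = 0.05240 L.
At equivalence the base is fully converted to N2H5+; total volume = 0.08937 L, so [N2H5+] = 0.009050/0.08937 = 0.1013 M.
Ka(N2H5+) = Kw/Kb = 1.0e-14 / 1.3 x 10^-6 = 7.69e-9.
[H^+] = sqrt(Ka x [N2H5+]) = sqrt(7.69e-9 x 0.1013) = 2.79e-5 M.
pH = -log(2.79e-5) = 4.55.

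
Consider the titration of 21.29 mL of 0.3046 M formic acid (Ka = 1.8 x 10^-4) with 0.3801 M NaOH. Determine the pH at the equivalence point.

8.49

n(HCOOH) = 0.3046 x 0.02129 = 0.006485 mol; V(NaOH) at equivalence = 0.006485/0.3801 = 0.01706 L.
At equivalence all the acid is converted to HCOO-; total volume = 0.02129 + 0.01706 = 0.03835 L, so [HCOO-] = 0.006485/0.03835 = 0.1691 M.
Kb = Kw/Ka = 1.0e-14 / 1.8 x 10^-4 = 5.56e-11.
[OH^-] = sqrt(Kb x [HCOO-]) = sqrt(5.56e-11 x 0.1691) = 3.06e-6 M.
pOH = 5.51, so pH = 14.00 - 5.51 = 8.49.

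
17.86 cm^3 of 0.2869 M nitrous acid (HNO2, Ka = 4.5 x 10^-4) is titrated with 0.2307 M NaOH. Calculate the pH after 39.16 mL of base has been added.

n(acid) = 0.2869 x 0.01786 = 0.005124 mol; n(NaOH) added = 0.2307 x 0.03916 = 0.009034 mol.
Base is in excess by 0.009034 - 0.005124 = 0.003910 mol in a total volume of 0.05702 L.
[OH^-] = 0.003910/0.05702 = 0.06858 M, so pOH = 1.16 and pH = 14.00 - 1.16 = 12.84.

12.84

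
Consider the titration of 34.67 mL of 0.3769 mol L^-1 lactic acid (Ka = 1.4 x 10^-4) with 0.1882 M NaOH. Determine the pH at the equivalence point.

n(HC3H5O3) = 0.3769 x 0.03467 = 0.01307 mol; V(NaOH) at equivalence = 0.01307/0.1882 = 0.06943 L.
At equivalence all the acid is converted to C3H5O3-; total volume = 0.03467 + 0.06943 = 0.1041 L, so [C3H5O3-] = 0.01307/0.1041 = 0.1255 M.
Kb = Kw/Ka = 1.0e-14 / 1.4 x 10^-4 = 7.14e-11.
[OH^-] = sqrt(Kb x [C3H5O3-]) = sqrt(7.14e-11 x 0.1255) = 2.99e-6 M.
pOH = 5.52, so pH = 14.00 - 5.52 = 8.48.

8.48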